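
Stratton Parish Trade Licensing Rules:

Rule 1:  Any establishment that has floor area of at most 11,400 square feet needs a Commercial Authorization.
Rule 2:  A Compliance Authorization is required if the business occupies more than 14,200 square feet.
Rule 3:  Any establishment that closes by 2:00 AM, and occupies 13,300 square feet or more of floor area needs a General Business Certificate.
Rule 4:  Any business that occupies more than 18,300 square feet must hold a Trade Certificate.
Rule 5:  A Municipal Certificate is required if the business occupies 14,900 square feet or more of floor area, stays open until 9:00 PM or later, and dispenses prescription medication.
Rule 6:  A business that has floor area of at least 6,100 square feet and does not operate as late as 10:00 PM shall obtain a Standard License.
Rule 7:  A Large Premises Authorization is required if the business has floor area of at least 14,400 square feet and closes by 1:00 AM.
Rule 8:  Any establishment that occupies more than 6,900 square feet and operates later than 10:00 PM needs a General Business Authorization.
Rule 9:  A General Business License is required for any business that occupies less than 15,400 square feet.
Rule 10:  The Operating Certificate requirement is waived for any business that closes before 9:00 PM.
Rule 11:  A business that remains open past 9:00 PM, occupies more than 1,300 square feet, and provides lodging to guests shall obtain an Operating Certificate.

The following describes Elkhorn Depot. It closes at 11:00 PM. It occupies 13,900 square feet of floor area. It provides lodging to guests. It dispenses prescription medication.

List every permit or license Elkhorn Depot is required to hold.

Rule 1: floor area 13,900 square feet > 11,400 square feet → Commercial Authorization not required.
Rule 2: floor area 13,900 square feet ≤ 14,200 square feet → Compliance Authorization not required.
Rule 3: closes 11:00 PM, at/before 2:00 AM; floor area 13,900 square feet ≥ 13,300 square feet → General Business Certificate required.
Rule 4: floor area 13,900 square feet ≤ 18,300 square feet → Trade Certificate not required.
Rule 5: floor area 13,900 square feet < 14,900 square feet; closes 11:00 PM, after 9:00 PM; dispenses prescription medication → Municipal Certificate not required.
Rule 6: floor area 13,900 square feet ≥ 6,100 square feet; closes 11:00 PM, after 10:00 PM → Standard License not required.
Rule 7: floor area 13,900 square feet < 14,400 square feet; closes 11:00 PM, at/before 1:00 AM → Large Premises Authorization not required.
Rule 8: floor area 13,900 square feet > 6,900 square feet; closes 11:00 PM, after 10:00 PM → General Business Authorization required.
Rule 9: floor area 13,900 square feet < 15,400 square feet → General Business License required.
Rule 10: closes 11:00 PM, after 9:00 PM → Operating Certificate exemption does not apply.
Rule 11: closes 11:00 PM, after 9:00 PM; floor area 13,900 square feet > 1,300 square feet; provides lodging to guests → Operating Certificate required.

General Business Authorization, General Business Certificate, General Business License, Operating Certificate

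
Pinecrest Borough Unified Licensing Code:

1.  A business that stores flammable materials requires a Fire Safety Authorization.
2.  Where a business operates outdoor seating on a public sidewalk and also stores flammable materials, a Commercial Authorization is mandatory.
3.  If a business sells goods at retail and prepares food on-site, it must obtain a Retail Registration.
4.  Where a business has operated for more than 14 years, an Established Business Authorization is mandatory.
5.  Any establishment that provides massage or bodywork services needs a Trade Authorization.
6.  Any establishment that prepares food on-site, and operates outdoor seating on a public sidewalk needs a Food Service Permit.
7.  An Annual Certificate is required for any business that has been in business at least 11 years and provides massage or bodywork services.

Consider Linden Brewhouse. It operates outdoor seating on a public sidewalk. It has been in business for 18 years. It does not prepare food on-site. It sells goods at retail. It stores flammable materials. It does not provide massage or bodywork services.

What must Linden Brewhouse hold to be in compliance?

1. stores flammable materials → Fire Safety Authorization required.
2. operates outdoor seating on a public sidewalk; stores flammable materials → Commercial Authorization required.
3. sells goods at retail; does not prepare food on-site → Retail Registration not required.
4. years in business 18 > 14 → Established Business Authorization required.
5. does not provide massage or bodywork services → Trade Authorization not required.
6. does not prepare food on-site; operates outdoor seating on a public sidewalk → Food Service Permit not required.
7. years in business 18 ≥ 11; does not provide massage or bodywork services → Annual Certificate not required.

Commercial Authorization, Established Business Authorization, Fire Safety Authorization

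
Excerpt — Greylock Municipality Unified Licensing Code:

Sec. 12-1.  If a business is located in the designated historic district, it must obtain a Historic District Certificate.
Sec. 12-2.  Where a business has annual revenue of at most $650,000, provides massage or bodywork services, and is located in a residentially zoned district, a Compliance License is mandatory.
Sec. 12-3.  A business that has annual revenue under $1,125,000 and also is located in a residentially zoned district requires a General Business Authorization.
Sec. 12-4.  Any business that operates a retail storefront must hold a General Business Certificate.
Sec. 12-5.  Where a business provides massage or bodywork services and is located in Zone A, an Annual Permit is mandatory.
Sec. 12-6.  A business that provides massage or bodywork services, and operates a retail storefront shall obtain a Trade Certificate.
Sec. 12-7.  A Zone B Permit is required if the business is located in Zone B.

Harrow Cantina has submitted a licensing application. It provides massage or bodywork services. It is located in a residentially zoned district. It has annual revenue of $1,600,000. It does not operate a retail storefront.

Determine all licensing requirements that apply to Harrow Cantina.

None

Sec. 12-1. is located in a residentially zoned district (not: is located in the designated historic district) → Historic District Certificate not required.
Sec. 12-2. revenue $1,600,000 > $650,000; provides massage or bodywork services; is located in a residentially zoned district → Compliance License not required.
Sec. 12-3. revenue $1,600,000 ≥ $1,125,000; is located in a residentially zoned district → General Business Authorization not required.
Sec. 12-4. does not operate a retail storefront → General Business Certificate not required.
Sec. 12-5. provides massage or bodywork services; is located in a residentially zoned district (not: is located in Zone A) → Annual Permit not required.
Sec. 12-6. provides massage or bodywork services; does not operate a retail storefront → Trade Certificate not required.
Sec. 12-7. is located in a residentially zoned district (not: is located in Zone B) → Zone B Permit not required.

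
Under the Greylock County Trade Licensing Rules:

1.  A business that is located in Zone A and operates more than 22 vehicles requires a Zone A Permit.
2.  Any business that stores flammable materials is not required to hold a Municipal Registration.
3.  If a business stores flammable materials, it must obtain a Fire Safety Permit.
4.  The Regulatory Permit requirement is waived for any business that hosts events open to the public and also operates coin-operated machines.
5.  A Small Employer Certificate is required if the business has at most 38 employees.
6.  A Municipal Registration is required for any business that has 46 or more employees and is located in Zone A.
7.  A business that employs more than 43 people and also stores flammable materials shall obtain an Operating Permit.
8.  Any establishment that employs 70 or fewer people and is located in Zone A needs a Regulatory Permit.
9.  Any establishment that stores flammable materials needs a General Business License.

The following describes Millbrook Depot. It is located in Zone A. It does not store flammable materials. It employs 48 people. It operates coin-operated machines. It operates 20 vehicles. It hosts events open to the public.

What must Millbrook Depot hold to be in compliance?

1. is located in Zone A; vehicles 20 ≤ 22 → Zone A Permit not required.
2. does not store flammable materials → Municipal Registration exemption does not apply.
3. does not store flammable materials → Fire Safety Permit not required.
4. hosts events open to the public; operates coin-operated machines → exempt from Regulatory Permit.
5. employees 48 > 38 → Small Employer Certificate not required.
6. employees 48 ≥ 46; is located in Zone A → Municipal Registration required.
7. employees 48 > 43; does not store flammable materials → Operating Permit not required.
8. employees 48 ≤ 70; is located in Zone A → Regulatory Permit required.
9. does not store flammable materials → General Business License not required.

Municipal Registration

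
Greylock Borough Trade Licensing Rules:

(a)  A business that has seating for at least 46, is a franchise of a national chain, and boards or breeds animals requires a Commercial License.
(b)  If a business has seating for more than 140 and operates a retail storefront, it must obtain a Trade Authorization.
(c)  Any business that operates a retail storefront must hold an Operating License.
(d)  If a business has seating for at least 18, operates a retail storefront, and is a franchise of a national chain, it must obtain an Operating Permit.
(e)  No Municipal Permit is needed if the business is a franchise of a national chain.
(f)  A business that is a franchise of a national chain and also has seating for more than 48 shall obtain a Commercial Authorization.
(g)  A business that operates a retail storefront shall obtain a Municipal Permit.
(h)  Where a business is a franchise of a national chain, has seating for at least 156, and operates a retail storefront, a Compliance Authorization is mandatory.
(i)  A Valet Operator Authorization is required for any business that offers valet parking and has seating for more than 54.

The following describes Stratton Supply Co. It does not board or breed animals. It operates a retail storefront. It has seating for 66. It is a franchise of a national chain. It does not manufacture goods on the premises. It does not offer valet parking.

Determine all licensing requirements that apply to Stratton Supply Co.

Commercial Authorization, Operating License, Operating Permit

(a) seating 66 ≥ 46; is a franchise of a national chain; does not board or breed animals → Commercial License not required.
(b) seating 66 ≤ 140; operates a retail storefront → Trade Authorization not required.
(c) operates a retail storefront → Operating License required.
(d) seating 66 ≥ 18; operates a retail storefront; is a franchise of a national chain → Operating Permit required.
(e) is a franchise of a national chain → exempt from Municipal Permit.
(f) is a franchise of a national chain; seating 66 > 48 → Commercial Authorization required.
(g) operates a retail storefront → Municipal Permit required.
(h) is a franchise of a national chain; seating 66 < 156; operates a retail storefront → Compliance Authorization not required.
(i) does not offer valet parking; seating 66 > 54 → Valet Operator Authorization not required.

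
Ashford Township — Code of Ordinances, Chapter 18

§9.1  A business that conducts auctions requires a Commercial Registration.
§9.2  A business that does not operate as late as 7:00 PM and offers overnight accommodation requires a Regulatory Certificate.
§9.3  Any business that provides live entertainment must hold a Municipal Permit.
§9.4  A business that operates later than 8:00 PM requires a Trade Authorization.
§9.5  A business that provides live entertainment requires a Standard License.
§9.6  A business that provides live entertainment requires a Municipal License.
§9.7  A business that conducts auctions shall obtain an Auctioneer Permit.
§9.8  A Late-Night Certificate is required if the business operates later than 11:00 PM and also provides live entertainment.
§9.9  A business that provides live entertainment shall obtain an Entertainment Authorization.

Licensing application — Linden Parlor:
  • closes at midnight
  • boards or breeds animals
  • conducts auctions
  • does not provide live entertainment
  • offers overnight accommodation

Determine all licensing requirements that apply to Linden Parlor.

Auctioneer Permit, Commercial Registration, Trade Authorization

§9.1 conducts auctions → Commercial Registration required.
§9.2 closes midnight, after 7:00 PM; offers overnight accommodation → Regulatory Certificate not required.
§9.3 does not provide live entertainment → Municipal Permit not required.
§9.4 closes midnight, after 8:00 PM → Trade Authorization required.
§9.5 does not provide live entertainment → Standard License not required.
§9.6 does not provide live entertainment → Municipal License not required.
§9.7 conducts auctions → Auctioneer Permit required.
§9.8 closes midnight, after 11:00 PM; does not provide live entertainment → Late-Night Certificate not required.
§9.9 does not provide live entertainment → Entertainment Authorization not required.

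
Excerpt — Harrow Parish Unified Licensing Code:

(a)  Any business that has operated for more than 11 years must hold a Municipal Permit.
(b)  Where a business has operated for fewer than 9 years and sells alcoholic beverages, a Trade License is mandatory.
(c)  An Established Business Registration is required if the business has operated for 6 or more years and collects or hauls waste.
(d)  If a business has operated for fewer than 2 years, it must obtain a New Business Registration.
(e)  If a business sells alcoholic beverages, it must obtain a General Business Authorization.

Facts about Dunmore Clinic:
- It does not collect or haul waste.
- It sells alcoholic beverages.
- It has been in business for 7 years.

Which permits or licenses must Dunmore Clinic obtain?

General Business Authorization, Trade License

(a) years in business 7 ≤ 11 → Municipal Permit not required.
(b) years in business 7 < 9; sells alcoholic beverages → Trade License required.
(c) years in business 7 ≥ 6; does not collect or haul waste → Established Business Registration not required.
(d) years in business 7 ≥ 2 → New Business Registration not required.
(e) sells alcoholic beverages → General Business Authorization required.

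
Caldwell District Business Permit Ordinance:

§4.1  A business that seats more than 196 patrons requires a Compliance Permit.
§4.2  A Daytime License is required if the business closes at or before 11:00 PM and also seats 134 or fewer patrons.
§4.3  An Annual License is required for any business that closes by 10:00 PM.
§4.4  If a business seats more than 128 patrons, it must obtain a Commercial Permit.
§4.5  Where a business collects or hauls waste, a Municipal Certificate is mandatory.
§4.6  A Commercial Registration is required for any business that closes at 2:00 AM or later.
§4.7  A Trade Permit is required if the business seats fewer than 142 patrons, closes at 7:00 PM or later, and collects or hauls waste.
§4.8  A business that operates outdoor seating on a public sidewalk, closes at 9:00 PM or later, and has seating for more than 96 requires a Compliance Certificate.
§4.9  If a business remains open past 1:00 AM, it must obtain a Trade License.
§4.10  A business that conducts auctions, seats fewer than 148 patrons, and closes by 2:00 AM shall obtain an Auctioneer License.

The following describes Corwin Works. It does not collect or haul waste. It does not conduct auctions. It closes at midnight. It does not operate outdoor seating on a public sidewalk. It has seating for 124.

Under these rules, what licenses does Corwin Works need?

None

§4.1 seating 124 ≤ 196 → Compliance Permit not required.
§4.2 closes midnight, after 11:00 PM; seating 124 ≤ 134 → Daytime License not required.
§4.3 closes midnight, after 10:00 PM → Annual License not required.
§4.4 seating 124 ≤ 128 → Commercial Permit not required.
§4.5 does not collect or haul waste → Municipal Certificate not required.
§4.6 closes midnight, at/before 2:00 AM → Commercial Registration not required.
§4.7 seating 124 < 142; closes midnight, after 7:00 PM; does not collect or haul waste → Trade Permit not required.
§4.8 does not operate outdoor seating on a public sidewalk; closes midnight, after 9:00 PM; seating 124 > 96 → Compliance Certificate not required.
§4.9 closes midnight, at/before 1:00 AM → Trade License not required.
§4.10 does not conduct auctions; seating 124 < 148; closes midnight, at/before 2:00 AM → Auctioneer License not required.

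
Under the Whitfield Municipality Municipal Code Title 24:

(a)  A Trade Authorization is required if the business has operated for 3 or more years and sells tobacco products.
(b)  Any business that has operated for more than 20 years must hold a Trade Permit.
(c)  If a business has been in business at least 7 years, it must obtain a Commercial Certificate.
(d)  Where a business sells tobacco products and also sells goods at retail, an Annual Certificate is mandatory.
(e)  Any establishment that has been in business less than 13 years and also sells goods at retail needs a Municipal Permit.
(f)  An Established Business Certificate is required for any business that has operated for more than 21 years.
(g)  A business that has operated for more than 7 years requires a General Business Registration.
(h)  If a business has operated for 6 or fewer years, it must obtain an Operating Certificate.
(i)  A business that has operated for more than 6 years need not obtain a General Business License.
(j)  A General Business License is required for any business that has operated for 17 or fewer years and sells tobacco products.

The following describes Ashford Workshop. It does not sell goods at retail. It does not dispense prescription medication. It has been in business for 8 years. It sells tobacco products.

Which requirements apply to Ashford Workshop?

Commercial Certificate, General Business Registration, Trade Authorization

(a) years in business 8 ≥ 3; sells tobacco products → Trade Authorization required.
(b) years in business 8 ≤ 20 → Trade Permit not required.
(c) years in business 8 ≥ 7 → Commercial Certificate required.
(d) sells tobacco products; does not sell goods at retail → Annual Certificate not required.
(e) years in business 8 < 13; does not sell goods at retail → Municipal Permit not required.
(f) years in business 8 ≤ 21 → Established Business Certificate not required.
(g) years in business 8 > 7 → General Business Registration required.
(h) years in business 8 > 6 → Operating Certificate not required.
(i) years in business 8 > 6 → exempt from General Business License.
(j) years in business 8 ≤ 17; sells tobacco products → General Business License required.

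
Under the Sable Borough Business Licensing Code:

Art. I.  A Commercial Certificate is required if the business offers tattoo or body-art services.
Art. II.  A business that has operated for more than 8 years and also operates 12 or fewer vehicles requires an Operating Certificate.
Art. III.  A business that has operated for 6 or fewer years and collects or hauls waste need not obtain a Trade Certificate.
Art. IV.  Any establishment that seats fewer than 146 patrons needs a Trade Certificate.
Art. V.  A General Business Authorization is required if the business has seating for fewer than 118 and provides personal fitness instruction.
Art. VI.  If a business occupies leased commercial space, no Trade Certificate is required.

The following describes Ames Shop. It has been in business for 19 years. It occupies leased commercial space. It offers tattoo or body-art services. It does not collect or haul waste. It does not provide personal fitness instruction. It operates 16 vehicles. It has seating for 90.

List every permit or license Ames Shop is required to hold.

Commercial Certificate

Art. I. offers tattoo or body-art services → Commercial Certificate required.
Art. II. years in business 19 > 8; vehicles 16 > 12 → Operating Certificate not required.
Art. III. years in business 19 > 6; does not collect or haul waste → Trade Certificate exemption does not apply.
Art. IV. seating 90 < 146 → Trade Certificate required.
Art. V. seating 90 < 118; does not provide personal fitness instruction → General Business Authorization not required.
Art. VI. occupies leased commercial space → exempt from Trade Certificate.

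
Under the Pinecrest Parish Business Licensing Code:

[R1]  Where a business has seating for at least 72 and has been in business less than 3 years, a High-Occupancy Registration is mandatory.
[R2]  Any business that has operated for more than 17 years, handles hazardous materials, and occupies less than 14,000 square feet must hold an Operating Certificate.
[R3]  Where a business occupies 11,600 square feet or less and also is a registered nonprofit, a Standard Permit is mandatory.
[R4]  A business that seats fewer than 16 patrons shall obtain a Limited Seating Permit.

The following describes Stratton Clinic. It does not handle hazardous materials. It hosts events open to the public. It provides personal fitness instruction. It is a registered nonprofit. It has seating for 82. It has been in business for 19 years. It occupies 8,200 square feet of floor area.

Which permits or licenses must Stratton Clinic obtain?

Standard Permit

[R1] seating 82 ≥ 72; years in business 19 ≥ 3 → High-Occupancy Registration not required.
[R2] years in business 19 > 17; does not handle hazardous materials; floor area 8,200 square feet < 14,000 square feet → Operating Certificate not required.
[R3] floor area 8,200 square feet ≤ 11,600 square feet; is a registered nonprofit → Standard Permit required.
[R4] seating 82 ≥ 16 → Limited Seating Permit not required.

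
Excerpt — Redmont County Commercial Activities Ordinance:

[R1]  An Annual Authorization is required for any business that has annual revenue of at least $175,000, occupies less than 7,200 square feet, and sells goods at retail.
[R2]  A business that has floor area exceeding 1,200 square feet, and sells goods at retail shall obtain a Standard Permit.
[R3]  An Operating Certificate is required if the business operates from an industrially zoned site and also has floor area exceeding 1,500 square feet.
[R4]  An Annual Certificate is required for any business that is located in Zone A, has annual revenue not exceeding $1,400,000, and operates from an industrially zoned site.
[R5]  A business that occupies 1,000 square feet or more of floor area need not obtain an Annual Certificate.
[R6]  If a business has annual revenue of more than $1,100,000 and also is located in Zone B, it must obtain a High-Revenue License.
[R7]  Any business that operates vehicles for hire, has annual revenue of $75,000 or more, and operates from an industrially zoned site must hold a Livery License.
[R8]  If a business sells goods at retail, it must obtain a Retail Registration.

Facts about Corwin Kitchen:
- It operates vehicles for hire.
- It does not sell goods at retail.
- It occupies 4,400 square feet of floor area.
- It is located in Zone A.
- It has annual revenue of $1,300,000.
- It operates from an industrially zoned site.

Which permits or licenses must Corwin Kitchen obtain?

Livery License, Operating Certificate

[R1] revenue $1,300,000 ≥ $175,000; floor area 4,400 square feet < 7,200 square feet; does not sell goods at retail → Annual Authorization not required.
[R2] floor area 4,400 square feet > 1,200 square feet; does not sell goods at retail → Standard Permit not required.
[R3] operates from an industrially zoned site; floor area 4,400 square feet > 1,500 square feet → Operating Certificate required.
[R4] is located in Zone A; revenue $1,300,000 ≤ $1,400,000; operates from an industrially zoned site → Annual Certificate required.
[R5] floor area 4,400 square feet ≥ 1,000 square feet → exempt from Annual Certificate.
[R6] revenue $1,300,000 > $1,100,000; is located in Zone A (not: is located in Zone B) → High-Revenue License not required.
[R7] operates vehicles for hire; revenue $1,300,000 ≥ $75,000; operates from an industrially zoned site → Livery License required.
[R8] does not sell goods at retail → Retail Registration not required.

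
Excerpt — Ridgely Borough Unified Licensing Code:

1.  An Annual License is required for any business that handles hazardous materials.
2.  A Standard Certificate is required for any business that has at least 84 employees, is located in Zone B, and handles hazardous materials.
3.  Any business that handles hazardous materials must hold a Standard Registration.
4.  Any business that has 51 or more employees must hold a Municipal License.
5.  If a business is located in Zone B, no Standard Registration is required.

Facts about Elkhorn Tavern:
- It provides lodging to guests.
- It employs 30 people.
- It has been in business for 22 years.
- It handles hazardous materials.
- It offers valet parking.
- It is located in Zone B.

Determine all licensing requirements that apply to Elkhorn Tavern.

Annual License

1. handles hazardous materials → Annual License required.
2. employees 30 < 84; is located in Zone B; handles hazardous materials → Standard Certificate not required.
3. handles hazardous materials → Standard Registration required.
4. employees 30 < 51 → Municipal License not required.
5. is located in Zone B → exempt from Standard Registration.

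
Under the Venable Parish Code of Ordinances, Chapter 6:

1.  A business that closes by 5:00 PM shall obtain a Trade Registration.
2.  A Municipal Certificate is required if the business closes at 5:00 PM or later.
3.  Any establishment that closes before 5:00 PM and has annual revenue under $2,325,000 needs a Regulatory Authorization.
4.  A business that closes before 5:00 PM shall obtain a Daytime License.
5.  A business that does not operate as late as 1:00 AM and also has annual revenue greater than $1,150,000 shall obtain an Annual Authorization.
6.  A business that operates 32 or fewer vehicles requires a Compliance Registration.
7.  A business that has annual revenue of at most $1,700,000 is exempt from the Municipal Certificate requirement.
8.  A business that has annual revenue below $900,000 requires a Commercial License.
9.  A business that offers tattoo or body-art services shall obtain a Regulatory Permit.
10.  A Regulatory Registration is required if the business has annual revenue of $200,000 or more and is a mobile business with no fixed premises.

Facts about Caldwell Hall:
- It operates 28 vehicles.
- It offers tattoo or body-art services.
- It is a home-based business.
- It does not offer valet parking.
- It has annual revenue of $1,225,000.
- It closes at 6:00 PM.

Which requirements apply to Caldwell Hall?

1. closes 6:00 PM, after 5:00 PM → Trade Registration not required.
2. closes 6:00 PM, after 5:00 PM → Municipal Certificate required.
3. closes 6:00 PM, after 5:00 PM; revenue $1,225,000 < $2,325,000 → Regulatory Authorization not required.
4. closes 6:00 PM, after 5:00 PM → Daytime License not required.
5. closes 6:00 PM, at/before 1:00 AM; revenue $1,225,000 > $1,150,000 → Annual Authorization required.
6. vehicles 28 ≤ 32 → Compliance Registration required.
7. revenue $1,225,000 ≤ $1,700,000 → exempt from Municipal Certificate.
8. revenue $1,225,000 ≥ $900,000 → Commercial License not required.
9. offers tattoo or body-art services → Regulatory Permit required.
10. revenue $1,225,000 ≥ $200,000; is a home-based business (not: is a mobile business with no fixed premises) → Regulatory Registration not required.

Annual Authorization, Compliance Registration, Regulatory Permit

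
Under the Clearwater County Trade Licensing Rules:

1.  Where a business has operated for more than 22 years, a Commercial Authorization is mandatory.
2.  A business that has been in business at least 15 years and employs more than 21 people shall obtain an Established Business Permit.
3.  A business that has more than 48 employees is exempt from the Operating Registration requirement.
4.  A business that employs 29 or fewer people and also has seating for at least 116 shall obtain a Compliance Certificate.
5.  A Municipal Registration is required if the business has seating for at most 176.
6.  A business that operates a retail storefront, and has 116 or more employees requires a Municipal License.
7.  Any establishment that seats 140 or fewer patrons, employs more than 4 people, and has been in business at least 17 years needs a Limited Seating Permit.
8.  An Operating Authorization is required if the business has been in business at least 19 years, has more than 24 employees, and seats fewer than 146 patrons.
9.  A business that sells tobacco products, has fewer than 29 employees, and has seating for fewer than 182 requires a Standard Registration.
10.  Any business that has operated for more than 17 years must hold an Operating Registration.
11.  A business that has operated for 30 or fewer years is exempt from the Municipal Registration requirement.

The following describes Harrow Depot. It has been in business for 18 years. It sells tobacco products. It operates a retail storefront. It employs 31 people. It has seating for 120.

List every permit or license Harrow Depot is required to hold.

1. years in business 18 ≤ 22 → Commercial Authorization not required.
2. years in business 18 ≥ 15; employees 31 > 21 → Established Business Permit required.
3. employees 31 ≤ 48 → Operating Registration exemption does not apply.
4. employees 31 > 29; seating 120 ≥ 116 → Compliance Certificate not required.
5. seating 120 ≤ 176 → Municipal Registration required.
6. operates a retail storefront; employees 31 < 116 → Municipal License not required.
7. seating 120 ≤ 140; employees 31 > 4; years in business 18 ≥ 17 → Limited Seating Permit required.
8. years in business 18 < 19; employees 31 > 24; seating 120 < 146 → Operating Authorization not required.
9. sells tobacco products; employees 31 ≥ 29; seating 120 < 182 → Standard Registration not required.
10. years in business 18 > 17 → Operating Registration required.
11. years in business 18 ≤ 30 → exempt from Municipal Registration.

Established Business Permit, Limited Seating Permit, Operating Registration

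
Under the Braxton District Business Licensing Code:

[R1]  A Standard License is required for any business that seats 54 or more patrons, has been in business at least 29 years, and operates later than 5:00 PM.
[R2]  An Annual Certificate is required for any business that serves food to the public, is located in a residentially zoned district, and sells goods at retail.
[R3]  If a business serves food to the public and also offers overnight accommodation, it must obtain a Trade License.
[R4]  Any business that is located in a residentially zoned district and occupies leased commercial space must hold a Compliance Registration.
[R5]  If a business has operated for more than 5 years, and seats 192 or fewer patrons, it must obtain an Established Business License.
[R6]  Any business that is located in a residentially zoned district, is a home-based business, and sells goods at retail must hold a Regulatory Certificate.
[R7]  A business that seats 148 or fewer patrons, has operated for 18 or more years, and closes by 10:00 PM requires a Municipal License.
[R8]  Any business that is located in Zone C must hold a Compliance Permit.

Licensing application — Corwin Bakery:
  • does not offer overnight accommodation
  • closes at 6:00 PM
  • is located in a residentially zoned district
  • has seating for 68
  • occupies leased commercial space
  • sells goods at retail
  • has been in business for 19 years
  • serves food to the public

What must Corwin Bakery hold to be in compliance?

[R1] seating 68 ≥ 54; years in business 19 < 29; closes 6:00 PM, after 5:00 PM → Standard License not required.
[R2] serves food to the public; is located in a residentially zoned district; sells goods at retail → Annual Certificate required.
[R3] serves food to the public; does not offer overnight accommodation → Trade License not required.
[R4] is located in a residentially zoned district; occupies leased commercial space → Compliance Registration required.
[R5] years in business 19 > 5; seating 68 ≤ 192 → Established Business License required.
[R6] is located in a residentially zoned district; occupies leased commercial space (not: is a home-based business); sells goods at retail → Regulatory Certificate not required.
[R7] seating 68 ≤ 148; years in business 19 ≥ 18; closes 6:00 PM, at/before 10:00 PM → Municipal License required.
[R8] is located in a residentially zoned district (not: is located in Zone C) → Compliance Permit not required.

Annual Certificate, Compliance Registration, Established Business License, Municipal License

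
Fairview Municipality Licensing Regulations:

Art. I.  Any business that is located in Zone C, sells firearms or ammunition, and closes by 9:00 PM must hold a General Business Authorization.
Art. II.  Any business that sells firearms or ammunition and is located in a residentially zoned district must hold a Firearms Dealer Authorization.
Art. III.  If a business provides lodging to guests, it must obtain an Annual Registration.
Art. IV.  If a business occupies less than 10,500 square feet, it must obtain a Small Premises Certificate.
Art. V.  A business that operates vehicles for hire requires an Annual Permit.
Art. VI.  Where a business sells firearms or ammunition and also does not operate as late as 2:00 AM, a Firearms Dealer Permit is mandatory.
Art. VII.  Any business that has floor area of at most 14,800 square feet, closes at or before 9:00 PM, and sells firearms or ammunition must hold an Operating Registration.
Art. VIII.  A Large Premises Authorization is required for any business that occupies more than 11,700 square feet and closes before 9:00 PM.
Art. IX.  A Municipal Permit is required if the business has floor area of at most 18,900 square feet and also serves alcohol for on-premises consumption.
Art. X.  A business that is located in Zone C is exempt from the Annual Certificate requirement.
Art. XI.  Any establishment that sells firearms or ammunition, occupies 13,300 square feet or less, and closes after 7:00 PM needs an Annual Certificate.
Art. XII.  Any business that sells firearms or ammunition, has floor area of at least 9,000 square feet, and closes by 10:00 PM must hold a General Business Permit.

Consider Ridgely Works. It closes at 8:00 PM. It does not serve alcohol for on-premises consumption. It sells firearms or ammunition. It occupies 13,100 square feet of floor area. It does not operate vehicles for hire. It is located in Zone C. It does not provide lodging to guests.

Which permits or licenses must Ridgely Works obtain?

Art. I. is located in Zone C; sells firearms or ammunition; closes 8:00 PM, at/before 9:00 PM → General Business Authorization required.
Art. II. sells firearms or ammunition; is located in Zone C (not: is located in a residentially zoned district) → Firearms Dealer Authorization not required.
Art. III. does not provide lodging to guests → Annual Registration not required.
Art. IV. floor area 13,100 square feet ≥ 10,500 square feet → Small Premises Certificate not required.
Art. V. does not operate vehicles for hire → Annual Permit not required.
Art. VI. sells firearms or ammunition; closes 8:00 PM, at/before 2:00 AM → Firearms Dealer Permit required.
Art. VII. floor area 13,100 square feet ≤ 14,800 square feet; closes 8:00 PM, at/before 9:00 PM; sells firearms or ammunition → Operating Registration required.
Art. VIII. floor area 13,100 square feet > 11,700 square feet; closes 8:00 PM, at/before 9:00 PM → Large Premises Authorization required.
Art. IX. floor area 13,100 square feet ≤ 18,900 square feet; does not serve alcohol for on-premises consumption → Municipal Permit not required.
Art. X. is located in Zone C → exempt from Annual Certificate.
Art. XI. sells firearms or ammunition; floor area 13,100 square feet ≤ 13,300 square feet; closes 8:00 PM, after 7:00 PM → Annual Certificate required.
Art. XII. sells firearms or ammunition; floor area 13,100 square feet ≥ 9,000 square feet; closes 8:00 PM, at/before 10:00 PM → General Business Permit required.

Firearms Dealer Permit, General Business Authorization, General Business Permit, Large Premises Authorization, Operating Registration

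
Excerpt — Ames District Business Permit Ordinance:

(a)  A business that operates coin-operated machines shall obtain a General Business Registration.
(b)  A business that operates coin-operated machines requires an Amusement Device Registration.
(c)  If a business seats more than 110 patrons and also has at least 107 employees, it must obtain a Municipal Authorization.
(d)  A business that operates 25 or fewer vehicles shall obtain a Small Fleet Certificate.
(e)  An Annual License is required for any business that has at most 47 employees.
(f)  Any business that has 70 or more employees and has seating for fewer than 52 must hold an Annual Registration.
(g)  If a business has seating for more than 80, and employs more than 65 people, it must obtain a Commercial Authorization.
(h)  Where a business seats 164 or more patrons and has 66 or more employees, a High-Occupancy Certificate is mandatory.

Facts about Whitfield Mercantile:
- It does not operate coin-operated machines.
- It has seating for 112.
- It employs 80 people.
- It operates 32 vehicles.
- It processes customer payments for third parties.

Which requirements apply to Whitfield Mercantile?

(a) does not operate coin-operated machines → General Business Registration not required.
(b) does not operate coin-operated machines → Amusement Device Registration not required.
(c) seating 112 > 110; employees 80 < 107 → Municipal Authorization not required.
(d) vehicles 32 > 25 → Small Fleet Certificate not required.
(e) employees 80 > 47 → Annual License not required.
(f) employees 80 ≥ 70; seating 112 ≥ 52 → Annual Registration not required.
(g) seating 112 > 80; employees 80 > 65 → Commercial Authorization required.
(h) seating 112 < 164; employees 80 ≥ 66 → High-Occupancy Certificate not required.

Commercial Authorization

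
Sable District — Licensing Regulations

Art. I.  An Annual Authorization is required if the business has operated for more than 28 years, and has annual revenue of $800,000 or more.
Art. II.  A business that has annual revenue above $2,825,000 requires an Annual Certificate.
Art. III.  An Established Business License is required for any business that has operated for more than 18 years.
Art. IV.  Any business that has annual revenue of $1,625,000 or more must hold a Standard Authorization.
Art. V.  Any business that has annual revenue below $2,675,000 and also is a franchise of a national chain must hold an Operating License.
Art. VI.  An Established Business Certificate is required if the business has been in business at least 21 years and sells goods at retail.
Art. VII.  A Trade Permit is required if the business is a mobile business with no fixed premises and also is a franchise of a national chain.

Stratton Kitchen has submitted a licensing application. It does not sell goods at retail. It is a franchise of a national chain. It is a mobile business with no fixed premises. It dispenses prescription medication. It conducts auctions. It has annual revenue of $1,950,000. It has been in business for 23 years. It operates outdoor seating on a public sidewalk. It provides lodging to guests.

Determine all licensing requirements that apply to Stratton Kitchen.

Established Business License, Operating License, Standard Authorization, Trade Permit

Art. I. years in business 23 ≤ 28; revenue $1,950,000 ≥ $800,000 → Annual Authorization not required.
Art. II. revenue $1,950,000 ≤ $2,825,000 → Annual Certificate not required.
Art. III. years in business 23 > 18 → Established Business License required.
Art. IV. revenue $1,950,000 ≥ $1,625,000 → Standard Authorization required.
Art. V. revenue $1,950,000 < $2,675,000; is a franchise of a national chain → Operating License required.
Art. VI. years in business 23 ≥ 21; does not sell goods at retail → Established Business Certificate not required.
Art. VII. is a mobile business with no fixed premises; is a franchise of a national chain → Trade Permit required.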